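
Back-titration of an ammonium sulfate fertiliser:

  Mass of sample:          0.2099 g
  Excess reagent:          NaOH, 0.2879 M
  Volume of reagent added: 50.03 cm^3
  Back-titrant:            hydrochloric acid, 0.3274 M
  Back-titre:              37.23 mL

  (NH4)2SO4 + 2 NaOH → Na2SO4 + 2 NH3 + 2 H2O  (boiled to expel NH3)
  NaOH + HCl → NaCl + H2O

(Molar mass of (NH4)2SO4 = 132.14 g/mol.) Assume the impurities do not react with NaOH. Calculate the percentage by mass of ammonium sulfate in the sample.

n(NaOH) added = 0.05003 × 0.2879 = 0.01440 mol
n(HCl) used in back-titration = 0.03723 × 0.3274 = 0.01219 mol
n(NaOH) left over = 0.01219 mol (1:1 ratio)
n(NaOH) consumed by analyte = 0.01440 − 0.01219 = 2.215 × 10^-3 mol
From the 1:2 ratio, n((NH4)2SO4) = 1/2 × 2.215 × 10^-3 = 1.107 × 10^-3 mol
mass of (NH4)2SO4 = 1.107 × 10^-3 × 132.14 = 0.1463 g
% (NH4)2SO4 = 0.1463 / 0.2099 × 100 = 69.71 %

69.71 %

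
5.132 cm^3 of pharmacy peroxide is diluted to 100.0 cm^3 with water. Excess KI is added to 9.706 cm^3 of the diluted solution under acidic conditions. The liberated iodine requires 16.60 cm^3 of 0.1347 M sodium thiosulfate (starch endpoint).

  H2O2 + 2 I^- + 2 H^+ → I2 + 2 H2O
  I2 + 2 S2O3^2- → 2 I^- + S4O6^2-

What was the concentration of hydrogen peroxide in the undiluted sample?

n(S2O3^2-) = 0.01660 × 0.1347 = 2.236 × 10^-3 mol
n(I2) = n(S2O3^2-)/2 = 1.118 × 10^-3 mol
n(H2O2) in the aliquot = 1.118 × 10^-3 mol (1:1 ratio)
[H2O2]_dilute = 1.118 × 10^-3 / 0.009706 = 0.1152 mol/L
[H2O2]_original = 0.1152 × 100.0/5.132 = 2.244 mol/L

2.244 M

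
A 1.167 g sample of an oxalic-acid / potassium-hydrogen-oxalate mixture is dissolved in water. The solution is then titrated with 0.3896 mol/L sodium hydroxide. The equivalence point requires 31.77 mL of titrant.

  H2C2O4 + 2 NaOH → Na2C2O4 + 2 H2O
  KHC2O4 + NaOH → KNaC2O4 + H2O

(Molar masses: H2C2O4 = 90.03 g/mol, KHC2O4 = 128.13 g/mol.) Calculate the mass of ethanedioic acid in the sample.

n(NaOH) = 0.03177 × 0.3896 = 0.01238 mol
Let x = n(H2C2O4), y = n(KHC2O4).
Titrant: 2x + 1y = 0.01238;  mass: 90.03x + 128.13y = 1.167
Solving, x = 2.520 × 10^-3 mol, y = 7.337 × 10^-3 mol
mass of H2C2O4 = 2.520 × 10^-3 × 90.03 = 0.2269 g

0.2269 g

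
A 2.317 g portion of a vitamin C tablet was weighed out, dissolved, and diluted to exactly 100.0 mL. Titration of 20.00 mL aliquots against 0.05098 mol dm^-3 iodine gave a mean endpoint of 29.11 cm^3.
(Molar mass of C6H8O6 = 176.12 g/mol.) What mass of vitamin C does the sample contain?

C6H8O6 + I2 → C6H6O6 + 2 HI
n(I2) per titration = 0.02911 × 0.05098 = 1.484 × 10^-3 mol
n(C6H8O6) in each aliquot = 1.484 × 10^-3 mol (1:1 ratio)
n(C6H8O6) in the whole flask = 1.484 × 10^-3 × 100.0/20.00 = 7.420 × 10^-3 mol
mass of C6H8O6 = 7.420 × 10^-3 × 176.12 = 1.307 g

1.307 g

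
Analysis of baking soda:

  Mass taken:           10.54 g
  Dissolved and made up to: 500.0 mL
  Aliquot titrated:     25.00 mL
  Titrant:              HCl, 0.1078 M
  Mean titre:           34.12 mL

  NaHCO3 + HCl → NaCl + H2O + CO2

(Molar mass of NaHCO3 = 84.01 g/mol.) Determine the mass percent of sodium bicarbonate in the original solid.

n(HCl) per titration = 0.03412 × 0.1078 = 3.678 × 10^-3 mol
n(NaHCO3) in each aliquot = 3.678 × 10^-3 mol (1:1 ratio)
n(NaHCO3) in the whole flask = 3.678 × 10^-3 × 500.0/25.00 = 0.07356 mol
mass of NaHCO3 = 0.07356 × 84.01 = 6.180 g
% NaHCO3 = 6.180 / 10.54 × 100 = 58.63 %

58.63 %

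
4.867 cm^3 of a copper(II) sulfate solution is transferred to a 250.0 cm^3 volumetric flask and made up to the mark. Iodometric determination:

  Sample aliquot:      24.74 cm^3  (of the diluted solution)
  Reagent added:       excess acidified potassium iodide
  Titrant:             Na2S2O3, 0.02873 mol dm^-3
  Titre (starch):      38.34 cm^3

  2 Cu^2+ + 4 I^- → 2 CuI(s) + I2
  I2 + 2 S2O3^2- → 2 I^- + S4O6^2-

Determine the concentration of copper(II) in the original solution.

n(S2O3^2-) = 0.03834 × 0.02873 = 1.102 × 10^-3 mol
n(I2) = n(S2O3^2-)/2 = 5.508 × 10^-4 mol
From the 2:1 ratio, n(Cu2+) in the aliquot = 2/1 × 5.508 × 10^-4 = 1.102 × 10^-3 mol
[Cu2+]_dilute = 1.102 × 10^-3 / 0.02474 = 0.04452 mol/L
[Cu2+]_original = 0.04452 × 250.0/4.867 = 2.287 mol/L

2.287 mol/L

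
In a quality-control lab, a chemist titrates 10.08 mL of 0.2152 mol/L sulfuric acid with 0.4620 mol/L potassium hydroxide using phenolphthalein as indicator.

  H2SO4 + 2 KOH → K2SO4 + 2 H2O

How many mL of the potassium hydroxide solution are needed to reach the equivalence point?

n(H2SO4) = 0.01008 L × 0.2152 mol/L = 2.169 × 10^-3 mol
From the 2:1 stoichiometry, n(KOH) = 2/1 × 2.169 × 10^-3 = 4.338 × 10^-3 mol
V(KOH) = 4.338 × 10^-3 mol / 0.4620 mol/L = 0.009391 L = 9.391 mL

9.391 mL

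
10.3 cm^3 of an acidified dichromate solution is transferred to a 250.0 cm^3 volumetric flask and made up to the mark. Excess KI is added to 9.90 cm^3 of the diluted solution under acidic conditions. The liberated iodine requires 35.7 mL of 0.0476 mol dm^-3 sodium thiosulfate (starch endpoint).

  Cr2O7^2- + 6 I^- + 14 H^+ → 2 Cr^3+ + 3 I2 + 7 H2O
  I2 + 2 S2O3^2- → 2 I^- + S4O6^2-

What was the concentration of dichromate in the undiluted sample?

n(S2O3^2-) = 0.0357 × 0.0476 = 1.70 × 10^-3 mol
n(I2) = n(S2O3^2-)/2 = 8.50 × 10^-4 mol
From the 1:3 ratio, n(Cr2O7^2-) in the aliquot = 1/3 × 8.50 × 10^-4 = 2.83 × 10^-4 mol
[Cr2O7^2-]_dilute = 2.83 × 10^-4 / 0.00990 = 0.0286 mol/L
[Cr2O7^2-]_original = 0.0286 × 250.0/10.3 = 0.694 mol/L

0.694 mol/L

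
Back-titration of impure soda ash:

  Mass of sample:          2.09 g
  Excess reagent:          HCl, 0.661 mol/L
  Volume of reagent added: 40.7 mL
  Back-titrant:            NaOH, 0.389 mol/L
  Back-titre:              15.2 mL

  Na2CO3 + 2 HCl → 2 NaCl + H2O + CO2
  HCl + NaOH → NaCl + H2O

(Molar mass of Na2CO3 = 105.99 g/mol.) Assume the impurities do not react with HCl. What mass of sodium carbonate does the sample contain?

1.11 g

n(HCl) added = 0.0407 × 0.661 = 0.0269 mol
n(NaOH) used in back-titration = 0.0152 × 0.389 = 5.91 × 10^-3 mol
n(HCl) left over = 5.91 × 10^-3 mol (1:1 ratio)
n(HCl) consumed by analyte = 0.0269 − 5.91 × 10^-3 = 0.0210 mol
From the 1:2 ratio, n(Na2CO3) = 1/2 × 0.0210 = 0.0105 mol
mass of Na2CO3 = 0.0105 × 105.99 = 1.11 g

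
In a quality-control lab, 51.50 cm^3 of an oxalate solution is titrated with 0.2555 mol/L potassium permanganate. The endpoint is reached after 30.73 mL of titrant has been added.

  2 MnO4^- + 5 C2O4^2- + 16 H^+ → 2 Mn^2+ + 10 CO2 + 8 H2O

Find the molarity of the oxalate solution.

n(KMnO4) = 0.03073 L × 0.2555 mol/L = 7.852 × 10^-3 mol
From the 5:2 mole ratio, n(C2O4^2-) = 5/2 × 7.852 × 10^-3 = 0.01963 mol
[C2O4^2-] = 0.01963 mol / 0.05150 L = 0.3811 mol/L

0.3811 mol/L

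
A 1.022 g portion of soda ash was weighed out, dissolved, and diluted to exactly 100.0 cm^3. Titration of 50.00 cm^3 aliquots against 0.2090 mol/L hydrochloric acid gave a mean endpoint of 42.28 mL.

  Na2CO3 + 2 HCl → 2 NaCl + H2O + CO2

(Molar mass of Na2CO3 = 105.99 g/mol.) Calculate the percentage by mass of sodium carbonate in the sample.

n(HCl) per titration = 0.04228 × 0.2090 = 8.837 × 10^-3 mol
From the 1:2 ratio, n(Na2CO3) in each aliquot = 1/2 × 8.837 × 10^-3 = 4.418 × 10^-3 mol
n(Na2CO3) in the whole flask = 4.418 × 10^-3 × 100.0/50.00 = 8.837 × 10^-3 mol
mass of Na2CO3 = 8.837 × 10^-3 × 105.99 = 0.9366 g
% Na2CO3 = 0.9366 / 1.022 × 100 = 91.64 %

91.64 %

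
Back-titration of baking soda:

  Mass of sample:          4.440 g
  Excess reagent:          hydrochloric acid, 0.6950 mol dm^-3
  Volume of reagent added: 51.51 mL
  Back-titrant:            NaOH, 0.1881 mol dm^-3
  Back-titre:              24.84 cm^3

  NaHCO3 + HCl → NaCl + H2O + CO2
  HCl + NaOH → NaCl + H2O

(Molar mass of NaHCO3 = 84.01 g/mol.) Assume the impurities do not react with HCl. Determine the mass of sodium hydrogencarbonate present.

n(HCl) added = 0.05151 × 0.6950 = 0.03580 mol
n(NaOH) used in back-titration = 0.02484 × 0.1881 = 4.672 × 10^-3 mol
n(HCl) left over = 4.672 × 10^-3 mol (1:1 ratio)
n(HCl) consumed by analyte = 0.03580 − 4.672 × 10^-3 = 0.03113 mol
n(NaHCO3) = 0.03113 mol (1:1 ratio)
mass of NaHCO3 = 0.03113 × 84.01 = 2.615 g

2.615 g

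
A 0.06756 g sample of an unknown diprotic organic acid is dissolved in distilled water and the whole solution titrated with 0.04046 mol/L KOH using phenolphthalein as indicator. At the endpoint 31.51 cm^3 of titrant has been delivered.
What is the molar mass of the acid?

106.0 g/mol

n(KOH) = 0.03151 L × 0.04046 mol/L = 1.275 × 10^-3 mol
From the 1:2 ratio, n(H2A) = 1/2 × 1.275 × 10^-3 = 6.374 × 10^-4 mol
M = m / n = 0.06756 g / 6.374 × 10^-4 mol = 106.0 g/mol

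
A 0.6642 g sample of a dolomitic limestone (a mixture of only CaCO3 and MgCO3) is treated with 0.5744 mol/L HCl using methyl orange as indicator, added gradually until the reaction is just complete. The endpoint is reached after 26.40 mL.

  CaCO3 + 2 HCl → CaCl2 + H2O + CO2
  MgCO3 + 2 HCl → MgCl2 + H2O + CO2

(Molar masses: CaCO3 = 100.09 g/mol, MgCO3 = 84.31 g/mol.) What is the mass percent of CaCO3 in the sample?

n(HCl) = 0.02640 × 0.5744 = 0.01516 mol
Let x = n(CaCO3), y = n(MgCO3).
Titrant: 2x + 2y = 0.01516;  mass: 100.09x + 84.31y = 0.6642
Solving, x = 1.581 × 10^-3 mol, y = 6.001 × 10^-3 mol
mass of CaCO3 = 1.581 × 10^-3 × 100.09 = 0.1583 g
% CaCO3 = 0.1583 / 0.6642 × 100 = 23.83 %

23.83 %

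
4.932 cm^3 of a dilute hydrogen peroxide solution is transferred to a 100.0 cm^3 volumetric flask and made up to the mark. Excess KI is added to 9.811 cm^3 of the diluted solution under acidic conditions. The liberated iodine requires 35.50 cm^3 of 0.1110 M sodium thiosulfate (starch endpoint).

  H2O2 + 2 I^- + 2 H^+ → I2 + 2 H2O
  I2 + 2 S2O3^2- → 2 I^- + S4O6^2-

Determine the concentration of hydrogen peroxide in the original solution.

n(S2O3^2-) = 0.03550 × 0.1110 = 3.941 × 10^-3 mol
n(I2) = n(S2O3^2-)/2 = 1.970 × 10^-3 mol
n(H2O2) in the aliquot = 1.970 × 10^-3 mol (1:1 ratio)
[H2O2]_dilute = 1.970 × 10^-3 / 0.009811 = 0.2008 mol/L
[H2O2]_original = 0.2008 × 100.0/4.932 = 4.072 mol/L

4.072 M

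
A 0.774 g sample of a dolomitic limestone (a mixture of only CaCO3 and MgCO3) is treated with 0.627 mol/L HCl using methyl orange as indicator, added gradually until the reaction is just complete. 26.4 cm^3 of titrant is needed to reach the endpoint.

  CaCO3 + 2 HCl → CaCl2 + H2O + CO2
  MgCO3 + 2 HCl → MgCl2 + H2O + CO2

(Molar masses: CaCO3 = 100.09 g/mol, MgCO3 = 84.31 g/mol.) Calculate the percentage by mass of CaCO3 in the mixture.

n(HCl) = 0.0264 × 0.627 = 0.0166 mol
Let x = n(CaCO3), y = n(MgCO3).
Titrant: 2x + 2y = 0.0166;  mass: 100.09x + 84.31y = 0.774
Solving, x = 4.83 × 10^-3 mol, y = 3.45 × 10^-3 mol
mass of CaCO3 = 4.83 × 10^-3 × 100.09 = 0.483 g
% CaCO3 = 0.483 / 0.774 × 100 = 62.5 %

62.5 %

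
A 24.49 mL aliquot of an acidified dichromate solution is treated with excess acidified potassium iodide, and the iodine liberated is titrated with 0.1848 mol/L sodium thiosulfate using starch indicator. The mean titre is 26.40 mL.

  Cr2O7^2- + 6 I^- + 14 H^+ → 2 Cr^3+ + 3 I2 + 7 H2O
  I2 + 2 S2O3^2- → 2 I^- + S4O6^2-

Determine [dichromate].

n(S2O3^2-) = 0.02640 × 0.1848 = 4.879 × 10^-3 mol
n(I2) = n(S2O3^2-)/2 = 2.439 × 10^-3 mol
From the 1:3 ratio, n(Cr2O7^2-) in the aliquot = 1/3 × 2.439 × 10^-3 = 8.131 × 10^-4 mol
[Cr2O7^2-] = 8.131 × 10^-4 / 0.02449 = 0.03320 mol/L

0.03320 mol/L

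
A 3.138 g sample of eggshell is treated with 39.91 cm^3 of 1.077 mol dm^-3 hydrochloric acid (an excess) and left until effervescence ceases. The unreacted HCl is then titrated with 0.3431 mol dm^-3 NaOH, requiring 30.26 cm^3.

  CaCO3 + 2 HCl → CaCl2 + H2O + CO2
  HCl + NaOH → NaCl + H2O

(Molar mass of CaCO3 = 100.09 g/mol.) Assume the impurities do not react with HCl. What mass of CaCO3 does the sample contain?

1.632 g

n(HCl) added = 0.03991 × 1.077 = 0.04298 mol
n(NaOH) used in back-titration = 0.03026 × 0.3431 = 0.01038 mol
n(HCl) left over = 0.01038 mol (1:1 ratio)
n(HCl) consumed by analyte = 0.04298 − 0.01038 = 0.03260 mol
From the 1:2 ratio, n(CaCO3) = 1/2 × 0.03260 = 0.01630 mol
mass of CaCO3 = 0.01630 × 100.09 = 1.632 g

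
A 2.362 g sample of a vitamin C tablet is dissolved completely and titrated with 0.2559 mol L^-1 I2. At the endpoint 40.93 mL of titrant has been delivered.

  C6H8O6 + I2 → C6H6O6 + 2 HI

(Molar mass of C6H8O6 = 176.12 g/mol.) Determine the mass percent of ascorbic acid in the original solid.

78.10 %

n(I2) = 0.04093 L × 0.2559 mol/L = 0.01047 mol
n(C6H8O6) = 0.01047 mol (1:1 ratio)
mass of C6H8O6 = 0.01047 × 176.12 g/mol = 1.845 g
% C6H8O6 = 1.845 / 2.362 × 100 = 78.10 %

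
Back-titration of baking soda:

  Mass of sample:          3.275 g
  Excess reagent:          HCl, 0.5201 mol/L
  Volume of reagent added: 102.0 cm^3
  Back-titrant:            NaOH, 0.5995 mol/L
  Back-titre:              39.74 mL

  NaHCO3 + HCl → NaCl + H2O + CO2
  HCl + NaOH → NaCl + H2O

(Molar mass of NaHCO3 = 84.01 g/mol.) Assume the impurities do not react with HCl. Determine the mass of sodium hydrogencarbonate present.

n(HCl) added = 0.1020 × 0.5201 = 0.05305 mol
n(NaOH) used in back-titration = 0.03974 × 0.5995 = 0.02382 mol
n(HCl) left over = 0.02382 mol (1:1 ratio)
n(HCl) consumed by analyte = 0.05305 − 0.02382 = 0.02923 mol
n(NaHCO3) = 0.02923 mol (1:1 ratio)
mass of NaHCO3 = 0.02923 × 84.01 = 2.455 g

2.455 g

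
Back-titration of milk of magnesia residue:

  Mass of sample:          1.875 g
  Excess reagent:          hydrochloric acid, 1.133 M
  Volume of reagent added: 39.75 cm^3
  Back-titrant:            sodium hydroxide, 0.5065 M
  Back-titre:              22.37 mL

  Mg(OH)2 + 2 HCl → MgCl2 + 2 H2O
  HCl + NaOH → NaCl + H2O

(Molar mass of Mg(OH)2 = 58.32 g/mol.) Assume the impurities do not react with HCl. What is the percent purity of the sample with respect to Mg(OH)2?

52.42 %

n(HCl) added = 0.03975 × 1.133 = 0.04504 mol
n(NaOH) used in back-titration = 0.02237 × 0.5065 = 0.01133 mol
n(HCl) left over = 0.01133 mol (1:1 ratio)
n(HCl) consumed by analyte = 0.04504 − 0.01133 = 0.03371 mol
From the 1:2 ratio, n(Mg(OH)2) = 1/2 × 0.03371 = 0.01685 mol
mass of Mg(OH)2 = 0.01685 × 58.32 = 0.9829 g
% Mg(OH)2 = 0.9829 / 1.875 × 100 = 52.42 %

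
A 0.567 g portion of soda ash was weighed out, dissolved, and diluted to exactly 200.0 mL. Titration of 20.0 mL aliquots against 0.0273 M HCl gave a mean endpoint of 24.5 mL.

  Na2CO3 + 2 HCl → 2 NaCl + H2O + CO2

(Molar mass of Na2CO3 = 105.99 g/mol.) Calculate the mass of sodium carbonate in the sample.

n(HCl) per titration = 0.0245 × 0.0273 = 6.69 × 10^-4 mol
From the 1:2 ratio, n(Na2CO3) in each aliquot = 1/2 × 6.69 × 10^-4 = 3.34 × 10^-4 mol
n(Na2CO3) in the whole flask = 3.34 × 10^-4 × 200.0/20.0 = 3.34 × 10^-3 mol
mass of Na2CO3 = 3.34 × 10^-3 × 105.99 = 0.354 g

0.354 g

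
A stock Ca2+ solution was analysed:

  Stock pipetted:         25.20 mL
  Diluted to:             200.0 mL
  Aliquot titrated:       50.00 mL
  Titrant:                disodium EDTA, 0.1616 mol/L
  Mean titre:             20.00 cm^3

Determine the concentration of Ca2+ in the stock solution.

0.5130 mol/L

Ca^2+ + EDTA^4- → [Ca(EDTA)]^2-
n(EDTA) = 0.02000 × 0.1616 = 3.232 × 10^-3 mol
n(Ca2+) in the aliquot = 3.232 × 10^-3 mol (1:1 ratio)
[Ca2+]_dilute = 3.232 × 10^-3 / 0.05000 = 0.06464 mol/L
Dilution factor = 200.0 / 25.20 = 7.937
[Ca2+]_stock = 0.06464 × 7.937 = 0.5130 mol/L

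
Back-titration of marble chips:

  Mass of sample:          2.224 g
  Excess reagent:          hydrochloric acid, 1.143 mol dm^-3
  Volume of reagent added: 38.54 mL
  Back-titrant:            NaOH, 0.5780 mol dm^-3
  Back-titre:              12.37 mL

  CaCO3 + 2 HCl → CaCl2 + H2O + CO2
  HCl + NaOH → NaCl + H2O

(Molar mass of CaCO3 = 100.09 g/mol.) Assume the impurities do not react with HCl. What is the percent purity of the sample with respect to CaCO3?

n(HCl) added = 0.03854 × 1.143 = 0.04405 mol
n(NaOH) used in back-titration = 0.01237 × 0.5780 = 7.150 × 10^-3 mol
n(HCl) left over = 7.150 × 10^-3 mol (1:1 ratio)
n(HCl) consumed by analyte = 0.04405 − 7.150 × 10^-3 = 0.03690 mol
From the 1:2 ratio, n(CaCO3) = 1/2 × 0.03690 = 0.01845 mol
mass of CaCO3 = 0.01845 × 100.09 = 1.847 g
% CaCO3 = 1.847 / 2.224 × 100 = 83.04 %

83.04 %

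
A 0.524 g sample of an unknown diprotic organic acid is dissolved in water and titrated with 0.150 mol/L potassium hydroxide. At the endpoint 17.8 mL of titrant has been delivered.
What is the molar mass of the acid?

n(KOH) = 0.0178 L × 0.150 mol/L = 2.67 × 10^-3 mol
From the 1:2 ratio, n(H2A) = 1/2 × 2.67 × 10^-3 = 1.33 × 10^-3 mol
M = m / n = 0.524 g / 1.33 × 10^-3 mol = 393 g/mol

393 g/mol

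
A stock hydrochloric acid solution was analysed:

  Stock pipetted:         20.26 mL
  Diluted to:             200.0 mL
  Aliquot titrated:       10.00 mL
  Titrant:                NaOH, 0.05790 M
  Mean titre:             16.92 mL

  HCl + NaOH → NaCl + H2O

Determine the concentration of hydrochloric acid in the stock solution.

0.9671 M

n(NaOH) = 0.01692 × 0.05790 = 9.797 × 10^-4 mol
n(HCl) in the aliquot = 9.797 × 10^-4 mol (1:1 ratio)
[HCl]_dilute = 9.797 × 10^-4 / 0.01000 = 0.09797 mol/L
Dilution factor = 200.0 / 20.26 = 9.872
[HCl]_stock = 0.09797 × 9.872 = 0.9671 mol/L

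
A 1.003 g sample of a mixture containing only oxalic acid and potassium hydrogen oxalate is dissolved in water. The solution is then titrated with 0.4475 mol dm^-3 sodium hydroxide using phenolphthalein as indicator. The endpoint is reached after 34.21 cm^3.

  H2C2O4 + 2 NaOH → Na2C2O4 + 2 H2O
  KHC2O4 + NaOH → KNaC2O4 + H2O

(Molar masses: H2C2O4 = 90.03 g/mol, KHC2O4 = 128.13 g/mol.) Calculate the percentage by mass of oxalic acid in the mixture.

51.76 %

n(NaOH) = 0.03421 × 0.4475 = 0.01531 mol
Let x = n(H2C2O4), y = n(KHC2O4).
Titrant: 2x + 1y = 0.01531;  mass: 90.03x + 128.13y = 1.003
Solving, x = 5.766 × 10^-3 mol, y = 3.776 × 10^-3 mol
mass of H2C2O4 = 5.766 × 10^-3 × 90.03 = 0.5191 g
% H2C2O4 = 0.5191 / 1.003 × 100 = 51.76 %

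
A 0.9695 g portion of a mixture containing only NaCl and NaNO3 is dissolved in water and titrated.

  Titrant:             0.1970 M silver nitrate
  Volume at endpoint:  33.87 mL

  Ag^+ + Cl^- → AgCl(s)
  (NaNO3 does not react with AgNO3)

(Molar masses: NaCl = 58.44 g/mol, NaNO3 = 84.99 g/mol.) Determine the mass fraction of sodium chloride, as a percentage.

n(AgNO3) = 0.03387 × 0.1970 = 6.672 × 10^-3 mol
Let x = n(NaCl), y = n(NaNO3).
Titrant: 1x = 6.672 × 10^-3;  mass: 58.44x + 84.99y = 0.9695
Solving, x = 6.672 × 10^-3 mol, y = 6.819 × 10^-3 mol
mass of NaCl = 6.672 × 10^-3 × 58.44 = 0.3899 g
% NaCl = 0.3899 / 0.9695 × 100 = 40.22 %

40.22 %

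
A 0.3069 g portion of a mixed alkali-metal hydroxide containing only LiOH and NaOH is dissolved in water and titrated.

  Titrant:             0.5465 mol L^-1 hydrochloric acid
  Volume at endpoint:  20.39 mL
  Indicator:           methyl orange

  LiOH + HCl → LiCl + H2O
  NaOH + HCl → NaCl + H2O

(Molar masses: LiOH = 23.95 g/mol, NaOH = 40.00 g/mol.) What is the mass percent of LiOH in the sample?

67.50 %

n(HCl) = 0.02039 × 0.5465 = 0.01114 mol
Let x = n(LiOH), y = n(NaOH).
Titrant: 1x + 1y = 0.01114;  mass: 23.95x + 40.00y = 0.3069
Solving, x = 8.650 × 10^-3 mol, y = 2.494 × 10^-3 mol
mass of LiOH = 8.650 × 10^-3 × 23.95 = 0.2072 g
% LiOH = 0.2072 / 0.3069 × 100 = 67.50 %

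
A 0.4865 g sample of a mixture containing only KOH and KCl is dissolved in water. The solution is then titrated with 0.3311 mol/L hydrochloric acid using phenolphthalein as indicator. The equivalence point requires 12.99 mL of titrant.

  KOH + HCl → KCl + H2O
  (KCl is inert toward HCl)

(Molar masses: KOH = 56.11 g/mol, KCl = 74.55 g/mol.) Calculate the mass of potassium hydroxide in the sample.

0.2413 g

n(HCl) = 0.01299 × 0.3311 = 4.301 × 10^-3 mol
Let x = n(KOH), y = n(KCl).
Titrant: 1x = 4.301 × 10^-3;  mass: 56.11x + 74.55y = 0.4865
Solving, x = 4.301 × 10^-3 mol, y = 3.289 × 10^-3 mol
mass of KOH = 4.301 × 10^-3 × 56.11 = 0.2413 g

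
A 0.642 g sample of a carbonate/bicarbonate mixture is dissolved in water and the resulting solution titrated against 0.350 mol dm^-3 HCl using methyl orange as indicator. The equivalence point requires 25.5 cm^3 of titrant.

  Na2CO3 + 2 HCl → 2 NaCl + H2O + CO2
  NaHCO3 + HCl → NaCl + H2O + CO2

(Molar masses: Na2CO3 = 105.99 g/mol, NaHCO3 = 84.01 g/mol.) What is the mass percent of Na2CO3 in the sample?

n(HCl) = 0.0255 × 0.350 = 8.92 × 10^-3 mol
Let x = n(Na2CO3), y = n(NaHCO3).
Titrant: 2x + 1y = 8.92 × 10^-3;  mass: 105.99x + 84.01y = 0.642
Solving, x = 1.74 × 10^-3 mol, y = 5.45 × 10^-3 mol
mass of Na2CO3 = 1.74 × 10^-3 × 105.99 = 0.184 g
% Na2CO3 = 0.184 / 0.642 × 100 = 28.7 %

28.7 %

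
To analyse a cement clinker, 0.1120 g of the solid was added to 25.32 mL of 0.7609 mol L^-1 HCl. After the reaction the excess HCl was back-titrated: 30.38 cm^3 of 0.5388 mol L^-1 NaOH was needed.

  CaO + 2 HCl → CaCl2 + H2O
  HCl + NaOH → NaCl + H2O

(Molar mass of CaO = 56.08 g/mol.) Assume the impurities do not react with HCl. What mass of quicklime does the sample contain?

0.08124 g

n(HCl) added = 0.02532 × 0.7609 = 0.01927 mol
n(NaOH) used in back-titration = 0.03038 × 0.5388 = 0.01637 mol
n(HCl) left over = 0.01637 mol (1:1 ratio)
n(HCl) consumed by analyte = 0.01927 − 0.01637 = 2.897 × 10^-3 mol
From the 1:2 ratio, n(CaO) = 1/2 × 2.897 × 10^-3 = 1.449 × 10^-3 mol
mass of CaO = 1.449 × 10^-3 × 56.08 = 0.08124 g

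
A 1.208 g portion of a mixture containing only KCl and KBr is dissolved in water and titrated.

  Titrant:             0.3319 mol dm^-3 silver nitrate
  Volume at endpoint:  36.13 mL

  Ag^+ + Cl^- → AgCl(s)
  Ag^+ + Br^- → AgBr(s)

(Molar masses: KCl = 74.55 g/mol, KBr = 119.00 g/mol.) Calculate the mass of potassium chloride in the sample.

n(AgNO3) = 0.03613 × 0.3319 = 0.01199 mol
Let x = n(KCl), y = n(KBr).
Titrant: 1x + 1y = 0.01199;  mass: 74.55x + 119.00y = 1.208
Solving, x = 4.927 × 10^-3 mol, y = 7.065 × 10^-3 mol
mass of KCl = 4.927 × 10^-3 × 74.55 = 0.3673 g

0.3673 g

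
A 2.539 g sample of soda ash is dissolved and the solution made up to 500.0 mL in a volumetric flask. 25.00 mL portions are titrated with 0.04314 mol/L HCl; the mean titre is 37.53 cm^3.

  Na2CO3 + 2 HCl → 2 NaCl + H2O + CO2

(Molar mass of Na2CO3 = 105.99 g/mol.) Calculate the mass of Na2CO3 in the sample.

n(HCl) per titration = 0.03753 × 0.04314 = 1.619 × 10^-3 mol
From the 1:2 ratio, n(Na2CO3) in each aliquot = 1/2 × 1.619 × 10^-3 = 8.095 × 10^-4 mol
n(Na2CO3) in the whole flask = 8.095 × 10^-4 × 500.0/25.00 = 0.01619 mol
mass of Na2CO3 = 0.01619 × 105.99 = 1.716 g

1.716 g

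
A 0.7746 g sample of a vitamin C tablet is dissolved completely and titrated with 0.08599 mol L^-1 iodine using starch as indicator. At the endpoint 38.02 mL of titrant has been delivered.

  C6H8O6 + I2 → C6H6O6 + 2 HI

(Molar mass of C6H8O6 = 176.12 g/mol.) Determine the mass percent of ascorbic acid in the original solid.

74.33 %

n(I2) = 0.03802 L × 0.08599 mol/L = 3.269 × 10^-3 mol
n(C6H8O6) = 3.269 × 10^-3 mol (1:1 ratio)
mass of C6H8O6 = 3.269 × 10^-3 × 176.12 g/mol = 0.5758 g
% C6H8O6 = 0.5758 / 0.7746 × 100 = 74.33 %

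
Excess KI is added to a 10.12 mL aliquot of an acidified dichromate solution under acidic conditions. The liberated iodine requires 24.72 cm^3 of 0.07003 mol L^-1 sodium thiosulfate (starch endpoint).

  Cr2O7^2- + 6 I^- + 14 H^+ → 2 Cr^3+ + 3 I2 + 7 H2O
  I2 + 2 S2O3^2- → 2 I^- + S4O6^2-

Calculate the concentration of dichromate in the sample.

0.02851 mol/L

n(S2O3^2-) = 0.02472 × 0.07003 = 1.731 × 10^-3 mol
n(I2) = n(S2O3^2-)/2 = 8.656 × 10^-4 mol
From the 1:3 ratio, n(Cr2O7^2-) in the aliquot = 1/3 × 8.656 × 10^-4 = 2.885 × 10^-4 mol
[Cr2O7^2-] = 2.885 × 10^-4 / 0.01012 = 0.02851 mol/L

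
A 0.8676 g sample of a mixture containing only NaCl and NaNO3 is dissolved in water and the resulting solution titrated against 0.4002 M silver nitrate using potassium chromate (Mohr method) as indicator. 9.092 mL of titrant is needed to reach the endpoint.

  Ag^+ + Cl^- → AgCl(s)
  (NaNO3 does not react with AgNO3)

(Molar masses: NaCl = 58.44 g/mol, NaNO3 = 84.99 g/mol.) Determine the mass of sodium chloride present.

n(AgNO3) = 0.009092 × 0.4002 = 3.639 × 10^-3 mol
Let x = n(NaCl), y = n(NaNO3).
Titrant: 1x = 3.639 × 10^-3;  mass: 58.44x + 84.99y = 0.8676
Solving, x = 3.639 × 10^-3 mol, y = 7.706 × 10^-3 mol
mass of NaCl = 3.639 × 10^-3 × 58.44 = 0.2126 g

0.2126 g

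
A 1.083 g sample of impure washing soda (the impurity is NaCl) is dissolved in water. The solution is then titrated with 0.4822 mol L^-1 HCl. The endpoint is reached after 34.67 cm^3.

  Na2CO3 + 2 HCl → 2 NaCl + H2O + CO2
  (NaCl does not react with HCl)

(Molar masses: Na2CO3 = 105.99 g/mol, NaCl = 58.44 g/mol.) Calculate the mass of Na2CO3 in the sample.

0.8860 g

n(HCl) = 0.03467 × 0.4822 = 0.01672 mol
Let x = n(Na2CO3), y = n(NaCl).
Titrant: 2x = 0.01672;  mass: 105.99x + 58.44y = 1.083
Solving, x = 8.359 × 10^-3 mol, y = 3.372 × 10^-3 mol
mass of Na2CO3 = 8.359 × 10^-3 × 105.99 = 0.8860 g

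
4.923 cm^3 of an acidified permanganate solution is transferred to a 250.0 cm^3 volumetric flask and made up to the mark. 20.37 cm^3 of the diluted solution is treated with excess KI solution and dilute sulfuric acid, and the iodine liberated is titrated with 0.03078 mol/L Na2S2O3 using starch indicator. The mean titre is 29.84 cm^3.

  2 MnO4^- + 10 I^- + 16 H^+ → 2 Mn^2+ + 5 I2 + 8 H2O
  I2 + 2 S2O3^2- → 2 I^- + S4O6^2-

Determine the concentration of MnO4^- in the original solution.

0.4579 mol/L

n(S2O3^2-) = 0.02984 × 0.03078 = 9.185 × 10^-4 mol
n(I2) = n(S2O3^2-)/2 = 4.592 × 10^-4 mol
From the 2:5 ratio, n(MnO4^-) in the aliquot = 2/5 × 4.592 × 10^-4 = 1.837 × 10^-4 mol
[MnO4^-]_dilute = 1.837 × 10^-4 / 0.02037 = 0.009018 mol/L
[MnO4^-]_original = 0.009018 × 250.0/4.923 = 0.4579 mol/L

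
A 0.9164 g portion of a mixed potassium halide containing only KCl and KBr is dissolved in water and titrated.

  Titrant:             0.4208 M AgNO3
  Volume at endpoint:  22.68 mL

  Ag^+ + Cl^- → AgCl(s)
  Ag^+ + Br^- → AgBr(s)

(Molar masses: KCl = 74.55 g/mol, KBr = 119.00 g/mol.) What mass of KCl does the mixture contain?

0.3678 g

n(AgNO3) = 0.02268 × 0.4208 = 9.544 × 10^-3 mol
Let x = n(KCl), y = n(KBr).
Titrant: 1x + 1y = 9.544 × 10^-3;  mass: 74.55x + 119.00y = 0.9164
Solving, x = 4.934 × 10^-3 mol, y = 4.610 × 10^-3 mol
mass of KCl = 4.934 × 10^-3 × 74.55 = 0.3678 g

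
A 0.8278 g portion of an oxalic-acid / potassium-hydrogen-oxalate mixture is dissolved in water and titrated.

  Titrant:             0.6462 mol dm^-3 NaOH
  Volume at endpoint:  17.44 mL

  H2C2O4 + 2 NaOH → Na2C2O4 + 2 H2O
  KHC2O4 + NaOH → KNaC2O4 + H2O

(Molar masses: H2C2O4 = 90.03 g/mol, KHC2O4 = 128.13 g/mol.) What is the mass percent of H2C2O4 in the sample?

n(NaOH) = 0.01744 × 0.6462 = 0.01127 mol
Let x = n(H2C2O4), y = n(KHC2O4).
Titrant: 2x + 1y = 0.01127;  mass: 90.03x + 128.13y = 0.8278
Solving, x = 3.707 × 10^-3 mol, y = 3.856 × 10^-3 mol
mass of H2C2O4 = 3.707 × 10^-3 × 90.03 = 0.3337 g
% H2C2O4 = 0.3337 / 0.8278 × 100 = 40.32 %

40.32 %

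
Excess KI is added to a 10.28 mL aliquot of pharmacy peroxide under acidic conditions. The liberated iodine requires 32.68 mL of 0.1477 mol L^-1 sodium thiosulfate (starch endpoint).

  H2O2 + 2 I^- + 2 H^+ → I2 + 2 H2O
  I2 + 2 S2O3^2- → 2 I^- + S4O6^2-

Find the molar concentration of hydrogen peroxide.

n(S2O3^2-) = 0.03268 × 0.1477 = 4.827 × 10^-3 mol
n(I2) = n(S2O3^2-)/2 = 2.413 × 10^-3 mol
n(H2O2) in the aliquot = 2.413 × 10^-3 mol (1:1 ratio)
[H2O2] = 2.413 × 10^-3 / 0.01028 = 0.2348 mol/L

0.2348 mol/L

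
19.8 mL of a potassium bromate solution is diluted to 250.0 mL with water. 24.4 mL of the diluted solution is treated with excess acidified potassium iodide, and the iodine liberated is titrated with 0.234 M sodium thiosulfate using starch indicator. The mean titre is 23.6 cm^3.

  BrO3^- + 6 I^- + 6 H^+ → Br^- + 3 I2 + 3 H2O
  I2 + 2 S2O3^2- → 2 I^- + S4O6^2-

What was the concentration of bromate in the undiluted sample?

0.476 M

n(S2O3^2-) = 0.0236 × 0.234 = 5.52 × 10^-3 mol
n(I2) = n(S2O3^2-)/2 = 2.76 × 10^-3 mol
From the 1:3 ratio, n(BrO3^-) in the aliquot = 1/3 × 2.76 × 10^-3 = 9.20 × 10^-4 mol
[BrO3^-]_dilute = 9.20 × 10^-4 / 0.0244 = 0.0377 mol/L
[BrO3^-]_original = 0.0377 × 250.0/19.8 = 0.476 mol/L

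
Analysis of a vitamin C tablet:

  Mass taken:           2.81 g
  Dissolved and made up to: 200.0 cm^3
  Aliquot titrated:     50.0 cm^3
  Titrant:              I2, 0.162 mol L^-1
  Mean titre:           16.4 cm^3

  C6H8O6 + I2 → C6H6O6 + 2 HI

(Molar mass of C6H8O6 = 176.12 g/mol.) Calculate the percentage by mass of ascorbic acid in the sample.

66.6 %

n(I2) per titration = 0.0164 × 0.162 = 2.66 × 10^-3 mol
n(C6H8O6) in each aliquot = 2.66 × 10^-3 mol (1:1 ratio)
n(C6H8O6) in the whole flask = 2.66 × 10^-3 × 200.0/50.0 = 0.0106 mol
mass of C6H8O6 = 0.0106 × 176.12 = 1.87 g
% C6H8O6 = 1.87 / 2.81 × 100 = 66.6 %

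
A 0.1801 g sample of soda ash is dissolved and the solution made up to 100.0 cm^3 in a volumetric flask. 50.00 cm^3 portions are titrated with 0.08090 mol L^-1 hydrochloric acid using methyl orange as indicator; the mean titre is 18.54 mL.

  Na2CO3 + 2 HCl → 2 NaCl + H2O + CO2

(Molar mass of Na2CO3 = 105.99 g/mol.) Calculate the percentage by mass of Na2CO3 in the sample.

n(HCl) per titration = 0.01854 × 0.08090 = 1.500 × 10^-3 mol
From the 1:2 ratio, n(Na2CO3) in each aliquot = 1/2 × 1.500 × 10^-3 = 7.499 × 10^-4 mol
n(Na2CO3) in the whole flask = 7.499 × 10^-4 × 100.0/50.00 = 1.500 × 10^-3 mol
mass of Na2CO3 = 1.500 × 10^-3 × 105.99 = 0.1590 g
% Na2CO3 = 0.1590 / 0.1801 × 100 = 88.27 %

88.27 %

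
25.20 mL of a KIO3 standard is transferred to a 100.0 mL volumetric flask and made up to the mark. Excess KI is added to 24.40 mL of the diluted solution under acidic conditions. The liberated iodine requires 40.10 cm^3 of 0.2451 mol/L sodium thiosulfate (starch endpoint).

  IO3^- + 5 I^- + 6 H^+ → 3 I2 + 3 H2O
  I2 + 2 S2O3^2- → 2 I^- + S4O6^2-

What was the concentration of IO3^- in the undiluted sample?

0.2664 mol/L

n(S2O3^2-) = 0.04010 × 0.2451 = 9.829 × 10^-3 mol
n(I2) = n(S2O3^2-)/2 = 4.914 × 10^-3 mol
From the 1:3 ratio, n(IO3^-) in the aliquot = 1/3 × 4.914 × 10^-3 = 1.638 × 10^-3 mol
[IO3^-]_dilute = 1.638 × 10^-3 / 0.02440 = 0.06713 mol/L
[IO3^-]_original = 0.06713 × 100.0/25.20 = 0.2664 mol/L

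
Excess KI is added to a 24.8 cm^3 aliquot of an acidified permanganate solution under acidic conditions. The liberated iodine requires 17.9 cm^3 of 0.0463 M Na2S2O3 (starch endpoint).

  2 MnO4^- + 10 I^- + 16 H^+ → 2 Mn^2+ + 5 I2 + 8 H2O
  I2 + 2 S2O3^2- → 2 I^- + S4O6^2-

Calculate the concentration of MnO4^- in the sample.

n(S2O3^2-) = 0.0179 × 0.0463 = 8.29 × 10^-4 mol
n(I2) = n(S2O3^2-)/2 = 4.14 × 10^-4 mol
From the 2:5 ratio, n(MnO4^-) in the aliquot = 2/5 × 4.14 × 10^-4 = 1.66 × 10^-4 mol
[MnO4^-] = 1.66 × 10^-4 / 0.0248 = 0.00668 mol/L

0.00668 M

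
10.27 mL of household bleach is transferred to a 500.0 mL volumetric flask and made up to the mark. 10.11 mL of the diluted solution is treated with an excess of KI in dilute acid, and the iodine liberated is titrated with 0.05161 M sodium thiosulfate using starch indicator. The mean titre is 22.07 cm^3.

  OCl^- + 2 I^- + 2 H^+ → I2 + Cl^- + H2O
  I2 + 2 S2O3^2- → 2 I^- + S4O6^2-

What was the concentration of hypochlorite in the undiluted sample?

2.743 M

n(S2O3^2-) = 0.02207 × 0.05161 = 1.139 × 10^-3 mol
n(I2) = n(S2O3^2-)/2 = 5.695 × 10^-4 mol
n(OCl^-) in the aliquot = 5.695 × 10^-4 mol (1:1 ratio)
[OCl^-]_dilute = 5.695 × 10^-4 / 0.01011 = 0.05633 mol/L
[OCl^-]_original = 0.05633 × 500.0/10.27 = 2.743 mol/L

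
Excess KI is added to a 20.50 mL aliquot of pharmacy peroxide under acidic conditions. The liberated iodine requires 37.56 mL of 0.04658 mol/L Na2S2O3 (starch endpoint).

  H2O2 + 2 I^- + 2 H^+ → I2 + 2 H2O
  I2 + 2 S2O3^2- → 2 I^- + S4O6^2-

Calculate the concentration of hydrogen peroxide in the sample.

0.04267 mol/L

n(S2O3^2-) = 0.03756 × 0.04658 = 1.750 × 10^-3 mol
n(I2) = n(S2O3^2-)/2 = 8.748 × 10^-4 mol
n(H2O2) in the aliquot = 8.748 × 10^-4 mol (1:1 ratio)
[H2O2] = 8.748 × 10^-4 / 0.02050 = 0.04267 mol/L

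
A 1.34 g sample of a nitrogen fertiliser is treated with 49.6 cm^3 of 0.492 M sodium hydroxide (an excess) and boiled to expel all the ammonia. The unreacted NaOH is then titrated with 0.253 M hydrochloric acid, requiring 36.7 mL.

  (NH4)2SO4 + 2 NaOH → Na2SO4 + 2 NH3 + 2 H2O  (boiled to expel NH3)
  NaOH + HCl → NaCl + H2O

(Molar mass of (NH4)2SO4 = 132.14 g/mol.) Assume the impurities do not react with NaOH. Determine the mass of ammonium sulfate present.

n(NaOH) added = 0.0496 × 0.492 = 0.0244 mol
n(HCl) used in back-titration = 0.0367 × 0.253 = 9.29 × 10^-3 mol
n(NaOH) left over = 9.29 × 10^-3 mol (1:1 ratio)
n(NaOH) consumed by analyte = 0.0244 − 9.29 × 10^-3 = 0.0151 mol
From the 1:2 ratio, n((NH4)2SO4) = 1/2 × 0.0151 = 7.56 × 10^-3 mol
mass of (NH4)2SO4 = 7.56 × 10^-3 × 132.14 = 0.999 g

0.999 g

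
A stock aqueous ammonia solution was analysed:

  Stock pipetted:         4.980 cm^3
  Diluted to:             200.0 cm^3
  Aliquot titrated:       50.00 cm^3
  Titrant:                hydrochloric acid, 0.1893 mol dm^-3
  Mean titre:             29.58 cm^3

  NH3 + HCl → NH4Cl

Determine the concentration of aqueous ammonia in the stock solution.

4.498 mol/L

n(HCl) = 0.02958 × 0.1893 = 5.599 × 10^-3 mol
n(NH3) in the aliquot = 5.599 × 10^-3 mol (1:1 ratio)
[NH3]_dilute = 5.599 × 10^-3 / 0.05000 = 0.1120 mol/L
Dilution factor = 200.0 / 4.980 = 40.16
[NH3]_stock = 0.1120 × 40.16 = 4.498 mol/L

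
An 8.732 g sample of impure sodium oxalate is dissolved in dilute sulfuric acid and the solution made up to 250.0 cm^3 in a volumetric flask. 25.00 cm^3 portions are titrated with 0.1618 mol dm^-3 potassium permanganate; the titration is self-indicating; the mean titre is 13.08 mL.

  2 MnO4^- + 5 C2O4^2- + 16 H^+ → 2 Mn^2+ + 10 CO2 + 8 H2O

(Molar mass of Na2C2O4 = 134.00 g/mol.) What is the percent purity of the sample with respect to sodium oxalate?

n(KMnO4) per titration = 0.01308 × 0.1618 = 2.116 × 10^-3 mol
From the 5:2 ratio, n(Na2C2O4) in each aliquot = 5/2 × 2.116 × 10^-3 = 5.291 × 10^-3 mol
n(Na2C2O4) in the whole flask = 5.291 × 10^-3 × 250.0/25.00 = 0.05291 mol
mass of Na2C2O4 = 0.05291 × 134.00 = 7.090 g
% Na2C2O4 = 7.090 / 8.732 × 100 = 81.19 %

81.19 %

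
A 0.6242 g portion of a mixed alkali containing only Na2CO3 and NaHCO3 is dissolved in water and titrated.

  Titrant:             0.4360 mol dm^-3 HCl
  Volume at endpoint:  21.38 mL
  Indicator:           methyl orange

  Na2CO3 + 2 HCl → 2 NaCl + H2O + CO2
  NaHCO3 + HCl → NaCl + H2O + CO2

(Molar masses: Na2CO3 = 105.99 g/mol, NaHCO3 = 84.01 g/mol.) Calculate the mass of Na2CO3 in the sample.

n(HCl) = 0.02138 × 0.4360 = 9.322 × 10^-3 mol
Let x = n(Na2CO3), y = n(NaHCO3).
Titrant: 2x + 1y = 9.322 × 10^-3;  mass: 105.99x + 84.01y = 0.6242
Solving, x = 2.562 × 10^-3 mol, y = 4.198 × 10^-3 mol
mass of Na2CO3 = 2.562 × 10^-3 × 105.99 = 0.2715 g

0.2715 g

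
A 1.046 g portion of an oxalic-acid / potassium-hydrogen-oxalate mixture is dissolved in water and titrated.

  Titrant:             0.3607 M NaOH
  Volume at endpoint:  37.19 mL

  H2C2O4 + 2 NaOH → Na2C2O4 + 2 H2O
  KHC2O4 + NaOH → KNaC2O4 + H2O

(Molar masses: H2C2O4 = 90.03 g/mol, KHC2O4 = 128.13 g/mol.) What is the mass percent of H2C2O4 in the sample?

n(NaOH) = 0.03719 × 0.3607 = 0.01341 mol
Let x = n(H2C2O4), y = n(KHC2O4).
Titrant: 2x + 1y = 0.01341;  mass: 90.03x + 128.13y = 1.046
Solving, x = 4.047 × 10^-3 mol, y = 5.320 × 10^-3 mol
mass of H2C2O4 = 4.047 × 10^-3 × 90.03 = 0.3644 g
% H2C2O4 = 0.3644 / 1.046 × 100 = 34.84 %

34.84 %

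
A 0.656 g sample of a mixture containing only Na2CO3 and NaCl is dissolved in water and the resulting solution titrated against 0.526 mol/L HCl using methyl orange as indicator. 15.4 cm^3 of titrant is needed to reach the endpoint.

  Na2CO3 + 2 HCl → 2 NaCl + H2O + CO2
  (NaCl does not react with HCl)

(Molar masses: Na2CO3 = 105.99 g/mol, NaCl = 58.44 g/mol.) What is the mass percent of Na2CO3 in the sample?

n(HCl) = 0.0154 × 0.526 = 8.10 × 10^-3 mol
Let x = n(Na2CO3), y = n(NaCl).
Titrant: 2x = 8.10 × 10^-3;  mass: 105.99x + 58.44y = 0.656
Solving, x = 4.05 × 10^-3 mol, y = 3.88 × 10^-3 mol
mass of Na2CO3 = 4.05 × 10^-3 × 105.99 = 0.429 g
% Na2CO3 = 0.429 / 0.656 × 100 = 65.4 %

65.4 %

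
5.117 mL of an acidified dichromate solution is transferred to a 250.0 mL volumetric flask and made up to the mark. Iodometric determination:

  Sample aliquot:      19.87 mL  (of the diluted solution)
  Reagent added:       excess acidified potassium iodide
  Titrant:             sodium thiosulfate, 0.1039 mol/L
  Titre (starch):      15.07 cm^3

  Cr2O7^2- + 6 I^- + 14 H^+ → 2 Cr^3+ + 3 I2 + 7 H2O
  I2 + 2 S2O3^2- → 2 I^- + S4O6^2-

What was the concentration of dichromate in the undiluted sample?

0.6417 mol/L

n(S2O3^2-) = 0.01507 × 0.1039 = 1.566 × 10^-3 mol
n(I2) = n(S2O3^2-)/2 = 7.829 × 10^-4 mol
From the 1:3 ratio, n(Cr2O7^2-) in the aliquot = 1/3 × 7.829 × 10^-4 = 2.610 × 10^-4 mol
[Cr2O7^2-]_dilute = 2.610 × 10^-4 / 0.01987 = 0.01313 mol/L
[Cr2O7^2-]_original = 0.01313 × 250.0/5.117 = 0.6417 mol/L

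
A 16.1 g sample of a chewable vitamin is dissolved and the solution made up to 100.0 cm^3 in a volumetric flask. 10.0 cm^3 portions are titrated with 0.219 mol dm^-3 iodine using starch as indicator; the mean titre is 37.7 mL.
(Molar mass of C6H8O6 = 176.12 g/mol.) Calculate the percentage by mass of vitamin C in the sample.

C6H8O6 + I2 → C6H6O6 + 2 HI
n(I2) per titration = 0.0377 × 0.219 = 8.26 × 10^-3 mol
n(C6H8O6) in each aliquot = 8.26 × 10^-3 mol (1:1 ratio)
n(C6H8O6) in the whole flask = 8.26 × 10^-3 × 100.0/10.0 = 0.0826 mol
mass of C6H8O6 = 0.0826 × 176.12 = 14.5 g
% C6H8O6 = 14.5 / 16.1 × 100 = 90.3 %

90.3 %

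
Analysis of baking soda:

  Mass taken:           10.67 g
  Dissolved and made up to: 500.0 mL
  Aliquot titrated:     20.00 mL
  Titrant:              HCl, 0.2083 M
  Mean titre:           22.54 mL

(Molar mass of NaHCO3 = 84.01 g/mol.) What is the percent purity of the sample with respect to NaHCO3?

NaHCO3 + HCl → NaCl + H2O + CO2
n(HCl) per titration = 0.02254 × 0.2083 = 4.695 × 10^-3 mol
n(NaHCO3) in each aliquot = 4.695 × 10^-3 mol (1:1 ratio)
n(NaHCO3) in the whole flask = 4.695 × 10^-3 × 500.0/20.00 = 0.1174 mol
mass of NaHCO3 = 0.1174 × 84.01 = 9.861 g
% NaHCO3 = 9.861 / 10.67 × 100 = 92.42 %

92.42 %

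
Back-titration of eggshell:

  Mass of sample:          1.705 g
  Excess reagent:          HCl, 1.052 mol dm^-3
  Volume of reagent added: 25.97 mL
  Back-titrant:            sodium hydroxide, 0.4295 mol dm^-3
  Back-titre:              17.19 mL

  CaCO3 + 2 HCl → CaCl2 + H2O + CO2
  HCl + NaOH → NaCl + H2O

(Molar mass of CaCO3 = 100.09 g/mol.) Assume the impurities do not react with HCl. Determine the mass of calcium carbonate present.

n(HCl) added = 0.02597 × 1.052 = 0.02732 mol
n(NaOH) used in back-titration = 0.01719 × 0.4295 = 7.383 × 10^-3 mol
n(HCl) left over = 7.383 × 10^-3 mol (1:1 ratio)
n(HCl) consumed by analyte = 0.02732 − 7.383 × 10^-3 = 0.01994 mol
From the 1:2 ratio, n(CaCO3) = 1/2 × 0.01994 = 9.969 × 10^-3 mol
mass of CaCO3 = 9.969 × 10^-3 × 100.09 = 0.9978 g

0.9978 g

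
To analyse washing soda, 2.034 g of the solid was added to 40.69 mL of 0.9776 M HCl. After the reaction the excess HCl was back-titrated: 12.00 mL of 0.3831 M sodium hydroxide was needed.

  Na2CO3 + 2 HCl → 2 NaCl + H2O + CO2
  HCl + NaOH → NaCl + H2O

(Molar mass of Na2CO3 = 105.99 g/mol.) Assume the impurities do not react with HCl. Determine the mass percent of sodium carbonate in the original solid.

91.66 %

n(HCl) added = 0.04069 × 0.9776 = 0.03978 mol
n(NaOH) used in back-titration = 0.01200 × 0.3831 = 4.597 × 10^-3 mol
n(HCl) left over = 4.597 × 10^-3 mol (1:1 ratio)
n(HCl) consumed by analyte = 0.03978 − 4.597 × 10^-3 = 0.03518 mol
From the 1:2 ratio, n(Na2CO3) = 1/2 × 0.03518 = 0.01759 mol
mass of Na2CO3 = 0.01759 × 105.99 = 1.864 g
% Na2CO3 = 1.864 / 2.034 × 100 = 91.66 %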